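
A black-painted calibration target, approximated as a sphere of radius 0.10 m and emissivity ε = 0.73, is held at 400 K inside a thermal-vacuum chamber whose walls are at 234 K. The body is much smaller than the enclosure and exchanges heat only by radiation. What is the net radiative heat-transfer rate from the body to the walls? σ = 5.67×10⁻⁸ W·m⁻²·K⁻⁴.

For a small grey body in a large enclosure: P_net = εσA(T_body⁴ − T_wall⁴).
A = 4πr² = 0.1257 m²; T_body⁴ − T_wall⁴ = 2.560×10¹⁰ − 2.998×10⁹ = 2.260×10¹⁰ K⁴.
|P_net| = 0.73·5.67×10⁻⁸·0.1257·2.260×10¹⁰.

P_net ≈ 118 W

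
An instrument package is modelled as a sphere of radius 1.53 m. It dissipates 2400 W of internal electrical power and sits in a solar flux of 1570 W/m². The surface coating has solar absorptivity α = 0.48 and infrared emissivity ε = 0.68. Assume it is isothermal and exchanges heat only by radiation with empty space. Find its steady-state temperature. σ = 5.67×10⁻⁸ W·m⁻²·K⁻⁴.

T ≈ 289 K

At steady state, absorbed solar power + internal power = radiated power.
Absorbed: α·S·A_cross = 0.48·1570·7.354 = 5542 W (cross-section πr²).
Total input = 5542 + 2400 = 7942 W.
Radiated: εσ·A_surf·T⁴ with A_surf = 4πr² = 29.42 m².
T⁴ = 7942/(0.68·5.67×10⁻⁸·29.42) = 7.002×10⁹ K⁴.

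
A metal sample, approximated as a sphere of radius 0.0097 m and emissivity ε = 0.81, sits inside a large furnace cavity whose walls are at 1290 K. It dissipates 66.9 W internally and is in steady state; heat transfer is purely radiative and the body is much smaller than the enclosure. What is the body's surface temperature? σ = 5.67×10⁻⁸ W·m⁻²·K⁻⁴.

T ≈ 1410 K

For a small grey body in a large enclosure, net radiated power = εσA(T⁴ − T_w⁴).
Steady state: P = εσA(T⁴ − T_w⁴) with A = 4πr² = 0.001182 m².
T⁴ = P/(εσA) + T_w⁴ = 66.9/(0.81·5.67×10⁻⁸·0.001182) + (1290)⁴
    = 1.232×10¹² + 2.769×10¹² = 4.001×10¹² K⁴.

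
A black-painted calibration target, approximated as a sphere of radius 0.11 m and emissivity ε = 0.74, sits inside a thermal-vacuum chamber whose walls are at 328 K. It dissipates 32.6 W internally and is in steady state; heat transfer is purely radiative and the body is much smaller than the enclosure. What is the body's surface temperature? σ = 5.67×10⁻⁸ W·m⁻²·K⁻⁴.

T ≈ 359 K

For a small grey body in a large enclosure, net radiated power = εσA(T⁴ − T_w⁴).
Steady state: P = εσA(T⁴ − T_w⁴) with A = 4πr² = 0.1521 m².
T⁴ = P/(εσA) + T_w⁴ = 32.6/(0.74·5.67×10⁻⁸·0.1521) + (328)⁴
    = 5.110×10⁹ + 1.157×10¹⁰ = 1.668×10¹⁰ K⁴.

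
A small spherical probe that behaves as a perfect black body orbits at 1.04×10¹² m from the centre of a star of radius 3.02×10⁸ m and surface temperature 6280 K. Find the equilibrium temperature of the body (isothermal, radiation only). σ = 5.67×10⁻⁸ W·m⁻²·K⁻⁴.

The star's surface emits σT_*⁴; at distance d the flux is S = σT_*⁴(R_*/d)².
S = 5.67×10⁻⁸·(6280)⁴·(3.02×10⁸/1.04×10¹²)² = 7.437 W/m².
For an isothermal sphere T⁴ = (1−a)S/(4σ) = 3.279×10⁷ K⁴.

T ≈ 75.7 K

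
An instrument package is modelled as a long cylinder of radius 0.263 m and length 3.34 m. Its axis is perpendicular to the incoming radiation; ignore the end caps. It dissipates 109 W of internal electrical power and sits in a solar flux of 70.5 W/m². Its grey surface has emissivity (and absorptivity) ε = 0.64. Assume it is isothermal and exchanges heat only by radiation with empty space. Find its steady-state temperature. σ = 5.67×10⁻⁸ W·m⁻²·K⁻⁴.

At steady state, absorbed solar power + internal power = radiated power.
Absorbed: α·S·A_cross = 0.64·70.5·1.757 = 79.27 W (cross-section 2rL).
Total input = 79.27 + 109 = 188.3 W.
Radiated: εσ·A_surf·T⁴ with A_surf = 2πrL = 5.519 m².
T⁴ = 188.3/(0.64·5.67×10⁻⁸·5.519) = 9.400×10⁸ K⁴.

T ≈ 175 K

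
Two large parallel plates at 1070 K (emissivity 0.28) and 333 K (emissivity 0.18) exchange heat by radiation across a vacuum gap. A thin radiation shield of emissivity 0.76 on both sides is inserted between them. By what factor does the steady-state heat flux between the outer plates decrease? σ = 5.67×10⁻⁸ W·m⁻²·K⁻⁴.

Without shield: q₀ = σΔ(T⁴)/(1/ε₁+1/ε₂−1) with denominator 8.127.
With shield the two gaps are in series; the resistances add: (1/ε₁+1/ε_s−1)+(1/ε_s+1/ε₂−1) = 3.887+5.871 = 9.759.
Heat-flux ratio q₀/q = 9.759/8.127.

factor ≈ 1.20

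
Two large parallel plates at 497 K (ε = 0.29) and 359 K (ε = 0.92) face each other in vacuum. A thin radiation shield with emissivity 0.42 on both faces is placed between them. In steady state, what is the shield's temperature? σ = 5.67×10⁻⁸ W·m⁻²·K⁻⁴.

In steady state the net flux on the hot side equals that on the cold side.
σ(T₁⁴−T_s⁴)/D₁ = σ(T_s⁴−T₂⁴)/D₂, with D₁ = 1/ε₁+1/ε_s−1 = 4.829, D₂ = 1/ε_s+1/ε₂−1 = 2.468.
Solve for T_s⁴: T_s⁴ = (D₂·T₁⁴ + D₁·T₂⁴)/(D₁+D₂) = 3.163×10¹⁰ K⁴.

T_s ≈ 422 K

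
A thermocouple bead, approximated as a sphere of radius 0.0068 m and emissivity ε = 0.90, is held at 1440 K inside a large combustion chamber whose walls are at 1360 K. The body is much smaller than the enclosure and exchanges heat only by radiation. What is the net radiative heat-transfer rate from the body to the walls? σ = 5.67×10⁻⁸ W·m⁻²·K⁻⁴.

For a small grey body in a large enclosure: P_net = εσA(T_body⁴ − T_wall⁴).
A = 4πr² = 5.811×10⁻⁴ m²; T_body⁴ − T_wall⁴ = 4.300×10¹² − 3.421×10¹² = 8.788×10¹¹ K⁴.
|P_net| = 0.90·5.67×10⁻⁸·5.811×10⁻⁴·8.788×10¹¹.

P_net ≈ 26.1 W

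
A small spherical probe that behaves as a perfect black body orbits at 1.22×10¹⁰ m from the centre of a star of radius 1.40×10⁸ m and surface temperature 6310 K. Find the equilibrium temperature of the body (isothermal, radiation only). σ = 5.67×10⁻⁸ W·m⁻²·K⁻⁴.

The star's surface emits σT_*⁴; at distance d the flux is S = σT_*⁴(R_*/d)².
S = 5.67×10⁻⁸·(6310)⁴·(1.40×10⁸/1.22×10¹⁰)² = 11840 W/m².
For an isothermal sphere T⁴ = (1−a)S/(4σ) = 5.219×10¹⁰ K⁴.

T ≈ 478 K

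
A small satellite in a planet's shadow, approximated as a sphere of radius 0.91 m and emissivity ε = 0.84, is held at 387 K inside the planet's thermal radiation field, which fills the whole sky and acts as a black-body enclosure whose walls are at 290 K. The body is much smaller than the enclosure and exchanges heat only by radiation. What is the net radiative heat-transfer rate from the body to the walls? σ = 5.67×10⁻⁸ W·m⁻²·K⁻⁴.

For a small grey body in a large enclosure: P_net = εσA(T_body⁴ − T_wall⁴).
A = 4πr² = 10.41 m²; T_body⁴ − T_wall⁴ = 2.243×10¹⁰ − 7.073×10⁹ = 1.536×10¹⁰ K⁴.
|P_net| = 0.84·5.67×10⁻⁸·10.41·1.536×10¹⁰.

P_net ≈ 7610 W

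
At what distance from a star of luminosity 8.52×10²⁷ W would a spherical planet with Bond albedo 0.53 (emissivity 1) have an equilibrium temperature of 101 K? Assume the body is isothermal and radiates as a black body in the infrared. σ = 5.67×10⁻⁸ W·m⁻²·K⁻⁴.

For an isothermal black-emitting sphere, (1−a)S·πr² = σ·4πr²·T⁴ ⇒ S = 4σT⁴/(1−a).
S = 4·5.67×10⁻⁸·(101)⁴/0.470 = 50.21 W/m².
Flux falls as S = L/(4πd²), so d = √(L/(4πS)) = √(8.52×10²⁷/(4π·50.21)).

d ≈ 3.67×10¹² m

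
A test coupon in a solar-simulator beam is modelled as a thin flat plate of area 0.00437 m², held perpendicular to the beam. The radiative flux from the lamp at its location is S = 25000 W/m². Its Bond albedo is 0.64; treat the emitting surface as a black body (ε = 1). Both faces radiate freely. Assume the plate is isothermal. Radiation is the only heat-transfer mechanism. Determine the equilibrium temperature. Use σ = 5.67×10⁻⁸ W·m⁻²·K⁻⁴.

T ≈ 531 K

At equilibrium, absorbed power = emitted power.
Absorbing cross-section = A = 0.004370 m²; emitting surface = 2A = 0.008740 m² (ratio 2).
(1−a)S·A_cross = εσ·A_surf·T⁴  ⇒  T⁴ = (1−a)S/(2σ).
T⁴ = 0.360·25000/(2·5.67×10⁻⁸) = 7.937×10¹⁰ K⁴.
T = (7.937×10¹⁰)^(1/4).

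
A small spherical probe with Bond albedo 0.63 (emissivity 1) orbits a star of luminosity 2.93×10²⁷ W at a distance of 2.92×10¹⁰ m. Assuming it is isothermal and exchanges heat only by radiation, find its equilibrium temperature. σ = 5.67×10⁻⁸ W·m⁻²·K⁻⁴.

T ≈ 817 K

First find the stellar flux at distance d: S = L/(4πd²) = 2.93×10²⁷/(4π·(2.92×10¹⁰)²) = 2.735×10⁵ W/m².
For an isothermal sphere, absorbed (1−a)S·πr² = emitted σ·4πr²·T⁴, so T⁴ = (1−a)S/(4σ).
T⁴ = 0.370·2.735×10⁵/(4·5.67×10⁻⁸) = 4.461×10¹¹ K⁴.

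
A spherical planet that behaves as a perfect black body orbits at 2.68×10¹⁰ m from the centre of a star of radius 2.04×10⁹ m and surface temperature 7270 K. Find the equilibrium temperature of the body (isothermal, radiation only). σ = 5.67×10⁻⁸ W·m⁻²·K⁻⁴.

T ≈ 1420 K

The star's surface emits σT_*⁴; at distance d the flux is S = σT_*⁴(R_*/d)².
S = 5.67×10⁻⁸·(7270)⁴·(2.04×10⁹/2.68×10¹⁰)² = 9.177×10⁵ W/m².
For an isothermal sphere T⁴ = (1−a)S/(4σ) = 4.046×10¹² K⁴.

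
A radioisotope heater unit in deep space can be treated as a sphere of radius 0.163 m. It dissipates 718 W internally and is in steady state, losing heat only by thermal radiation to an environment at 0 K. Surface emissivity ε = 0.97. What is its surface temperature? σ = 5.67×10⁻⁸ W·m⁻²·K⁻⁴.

Steady state: internal power = radiated power, P = εσA T⁴.
Radiating area A = 4πr² = 0.3339 m².
T⁴ = P/(εσA) = 718/(0.97·5.67×10⁻⁸·0.3339) = 3.910×10¹⁰ K⁴.
T = (3.910×10¹⁰)^(1/4).

T ≈ 445 K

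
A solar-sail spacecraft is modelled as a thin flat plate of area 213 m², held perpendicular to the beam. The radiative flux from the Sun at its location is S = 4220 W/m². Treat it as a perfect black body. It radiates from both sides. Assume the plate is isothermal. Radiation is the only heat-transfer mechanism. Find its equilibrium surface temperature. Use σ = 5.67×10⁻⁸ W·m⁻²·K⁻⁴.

T ≈ 439 K

At equilibrium, absorbed power = emitted power.
Absorbing cross-section = A = 213.0 m²; emitting surface = 2A = 426.0 m² (ratio 2).
S·A_cross = εσ·A_surf·T⁴  ⇒  T⁴ = S/(2σ).
T⁴ = 1.00·4220/(2·5.67×10⁻⁸) = 3.721×10¹⁰ K⁴.
T = (3.721×10¹⁰)^(1/4).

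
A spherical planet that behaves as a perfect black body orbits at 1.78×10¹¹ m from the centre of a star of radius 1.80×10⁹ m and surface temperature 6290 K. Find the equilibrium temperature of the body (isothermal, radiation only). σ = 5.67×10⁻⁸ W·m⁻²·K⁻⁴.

The star's surface emits σT_*⁴; at distance d the flux is S = σT_*⁴(R_*/d)².
S = 5.67×10⁻⁸·(6290)⁴·(1.80×10⁹/1.78×10¹¹)² = 9076 W/m².
For an isothermal sphere T⁴ = (1−a)S/(4σ) = 4.002×10¹⁰ K⁴.

T ≈ 447 K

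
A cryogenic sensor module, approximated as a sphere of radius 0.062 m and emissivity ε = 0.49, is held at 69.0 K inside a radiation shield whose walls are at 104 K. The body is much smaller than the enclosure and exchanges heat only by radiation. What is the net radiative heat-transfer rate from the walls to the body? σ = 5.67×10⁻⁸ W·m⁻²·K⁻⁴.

P_net ≈ 0.127 W

For a small grey body in a large enclosure: P_net = εσA(T_body⁴ − T_wall⁴).
A = 4πr² = 0.04831 m²; T_body⁴ − T_wall⁴ = 2.267×10⁷ − 1.170×10⁸ = -9.432×10⁷ K⁴.
|P_net| = 0.49·5.67×10⁻⁸·0.04831·9.432×10⁷.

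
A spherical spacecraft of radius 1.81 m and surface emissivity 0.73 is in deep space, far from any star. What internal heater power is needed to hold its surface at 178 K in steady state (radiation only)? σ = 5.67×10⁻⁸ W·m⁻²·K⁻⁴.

P ≈ 1710 W

P = εσ·4πr²·T⁴.
4πr² = 41.17 m²; T⁴ = 1.004×10⁹ K⁴.
P = 0.73·5.67×10⁻⁸·41.17·1.004×10⁹.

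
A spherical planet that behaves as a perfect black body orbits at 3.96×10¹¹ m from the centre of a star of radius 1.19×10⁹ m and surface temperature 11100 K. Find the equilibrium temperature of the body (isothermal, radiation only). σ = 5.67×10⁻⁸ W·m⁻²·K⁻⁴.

T ≈ 430 K

The star's surface emits σT_*⁴; at distance d the flux is S = σT_*⁴(R_*/d)².
S = 5.67×10⁻⁸·(11100)⁴·(1.19×10⁹/3.96×10¹¹)² = 7773 W/m².
For an isothermal sphere T⁴ = (1−a)S/(4σ) = 3.427×10¹⁰ K⁴.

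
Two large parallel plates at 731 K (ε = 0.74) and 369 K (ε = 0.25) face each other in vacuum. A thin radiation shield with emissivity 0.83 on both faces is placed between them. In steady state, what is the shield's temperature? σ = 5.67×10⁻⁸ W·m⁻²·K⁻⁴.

T_s ≈ 680 K

In steady state the net flux on the hot side equals that on the cold side.
σ(T₁⁴−T_s⁴)/D₁ = σ(T_s⁴−T₂⁴)/D₂, with D₁ = 1/ε₁+1/ε_s−1 = 1.556, D₂ = 1/ε_s+1/ε₂−1 = 4.205.
Solve for T_s⁴: T_s⁴ = (D₂·T₁⁴ + D₁·T₂⁴)/(D₁+D₂) = 2.134×10¹¹ K⁴.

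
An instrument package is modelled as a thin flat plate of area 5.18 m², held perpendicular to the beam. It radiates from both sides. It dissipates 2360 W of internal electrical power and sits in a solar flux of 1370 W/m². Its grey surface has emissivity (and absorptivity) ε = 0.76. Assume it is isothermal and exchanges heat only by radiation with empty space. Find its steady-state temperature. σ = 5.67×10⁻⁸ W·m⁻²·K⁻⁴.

T ≈ 363 K

At steady state, absorbed solar power + internal power = radiated power.
Absorbed: α·S·A_cross = 0.76·1370·5.180 = 5393 W (cross-section A).
Total input = 5393 + 2360 = 7753 W.
Radiated: εσ·A_surf·T⁴ with A_surf = 2A = 10.36 m².
T⁴ = 7753/(0.76·5.67×10⁻⁸·10.36) = 1.737×10¹⁰ K⁴.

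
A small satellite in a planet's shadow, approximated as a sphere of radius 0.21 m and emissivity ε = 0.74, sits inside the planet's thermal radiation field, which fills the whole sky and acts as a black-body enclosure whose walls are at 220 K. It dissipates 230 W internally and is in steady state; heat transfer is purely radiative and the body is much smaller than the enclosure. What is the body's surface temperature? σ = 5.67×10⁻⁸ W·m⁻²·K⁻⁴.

For a small grey body in a large enclosure, net radiated power = εσA(T⁴ − T_w⁴).
Steady state: P = εσA(T⁴ − T_w⁴) with A = 4πr² = 0.5542 m².
T⁴ = P/(εσA) + T_w⁴ = 230/(0.74·5.67×10⁻⁸·0.5542) + (220)⁴
    = 9.892×10⁹ + 2.343×10⁹ = 1.223×10¹⁰ K⁴.

T ≈ 333 K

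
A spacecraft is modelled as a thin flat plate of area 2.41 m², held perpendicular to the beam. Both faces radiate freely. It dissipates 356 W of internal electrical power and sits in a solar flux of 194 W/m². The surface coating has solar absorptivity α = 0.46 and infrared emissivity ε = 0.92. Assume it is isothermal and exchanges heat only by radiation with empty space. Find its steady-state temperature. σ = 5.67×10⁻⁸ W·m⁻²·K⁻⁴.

T ≈ 218 K

At steady state, absorbed solar power + internal power = radiated power.
Absorbed: α·S·A_cross = 0.46·194·2.410 = 215.1 W (cross-section A).
Total input = 215.1 + 356 = 571.1 W.
Radiated: εσ·A_surf·T⁴ with A_surf = 2A = 4.820 m².
T⁴ = 571.1/(0.92·5.67×10⁻⁸·4.820) = 2.271×10⁹ K⁴.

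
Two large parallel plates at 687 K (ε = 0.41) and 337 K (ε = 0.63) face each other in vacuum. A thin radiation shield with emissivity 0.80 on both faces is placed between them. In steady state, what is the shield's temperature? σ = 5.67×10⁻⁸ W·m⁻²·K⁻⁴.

T_s ≈ 560 K

In steady state the net flux on the hot side equals that on the cold side.
σ(T₁⁴−T_s⁴)/D₁ = σ(T_s⁴−T₂⁴)/D₂, with D₁ = 1/ε₁+1/ε_s−1 = 2.689, D₂ = 1/ε_s+1/ε₂−1 = 1.837.
Solve for T_s⁴: T_s⁴ = (D₂·T₁⁴ + D₁·T₂⁴)/(D₁+D₂) = 9.808×10¹⁰ K⁴.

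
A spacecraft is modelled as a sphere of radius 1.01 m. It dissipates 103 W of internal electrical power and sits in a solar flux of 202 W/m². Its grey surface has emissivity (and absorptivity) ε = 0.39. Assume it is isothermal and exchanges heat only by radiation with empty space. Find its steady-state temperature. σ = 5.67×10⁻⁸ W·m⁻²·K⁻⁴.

T ≈ 188 K

At steady state, absorbed solar power + internal power = radiated power.
Absorbed: α·S·A_cross = 0.39·202·3.205 = 252.5 W (cross-section πr²).
Total input = 252.5 + 103 = 355.5 W.
Radiated: εσ·A_surf·T⁴ with A_surf = 4πr² = 12.82 m².
T⁴ = 355.5/(0.39·5.67×10⁻⁸·12.82) = 1.254×10⁹ K⁴.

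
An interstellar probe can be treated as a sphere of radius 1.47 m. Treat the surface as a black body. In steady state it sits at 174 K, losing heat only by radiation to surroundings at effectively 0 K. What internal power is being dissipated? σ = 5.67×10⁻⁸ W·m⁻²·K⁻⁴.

Steady state: P = εσA T⁴.
A = 4πr² = 27.15 m²; T⁴ = (174)⁴ = 9.166×10⁸ K⁴.
P = 1.0 × 5.67×10⁻⁸ × 27.15 × 9.166×10⁸.

P ≈ 1410 W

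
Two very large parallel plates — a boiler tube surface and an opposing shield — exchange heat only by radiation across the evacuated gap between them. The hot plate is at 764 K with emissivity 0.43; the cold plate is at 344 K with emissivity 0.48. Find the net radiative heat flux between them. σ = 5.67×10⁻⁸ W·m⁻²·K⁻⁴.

For two infinite grey parallel plates, q = σ(T₁⁴ − T₂⁴)/(1/ε₁ + 1/ε₂ − 1).
T₁⁴ − T₂⁴ = 3.407×10¹¹ − 1.400×10¹⁰ = 3.267×10¹¹ K⁴.
1/ε₁ + 1/ε₂ − 1 = 2.326 + 2.083 − 1 = 3.409.
q = 5.67×10⁻⁸ × 3.267×10¹¹ / 3.409.

q ≈ 5430 W/m²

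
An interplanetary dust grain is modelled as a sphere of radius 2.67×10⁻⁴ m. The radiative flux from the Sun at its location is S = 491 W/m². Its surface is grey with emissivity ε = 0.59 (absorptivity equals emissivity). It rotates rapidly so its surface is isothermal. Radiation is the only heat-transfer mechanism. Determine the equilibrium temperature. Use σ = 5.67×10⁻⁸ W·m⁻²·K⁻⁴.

At equilibrium, absorbed power = emitted power.
Absorbing cross-section = πr² = 2.240×10⁻⁷ m²; emitting surface = 4πr² = 8.958×10⁻⁷ m² (ratio 4).
εS·A_cross = εσ·A_surf·T⁴  ⇒  T⁴ = S/(4σ)   (ε cancels).
T⁴ = 491/(4·5.67×10⁻⁸) = 2.165×10⁹ K⁴.
T = (2.165×10⁹)^(1/4).

T ≈ 216 K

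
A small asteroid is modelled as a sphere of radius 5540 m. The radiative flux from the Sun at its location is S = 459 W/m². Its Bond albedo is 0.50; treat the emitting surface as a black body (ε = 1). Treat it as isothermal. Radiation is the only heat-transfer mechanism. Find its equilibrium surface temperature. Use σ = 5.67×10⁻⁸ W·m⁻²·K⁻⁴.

T ≈ 178 K

At equilibrium, absorbed power = emitted power.
Absorbing cross-section = πr² = 9.642×10⁷ m²; emitting surface = 4πr² = 3.857×10⁸ m² (ratio 4).
(1−a)S·A_cross = εσ·A_surf·T⁴  ⇒  T⁴ = (1−a)S/(4σ).
T⁴ = 0.500·459/(4·5.67×10⁻⁸) = 1.012×10⁹ K⁴.
T = (1.012×10⁹)^(1/4).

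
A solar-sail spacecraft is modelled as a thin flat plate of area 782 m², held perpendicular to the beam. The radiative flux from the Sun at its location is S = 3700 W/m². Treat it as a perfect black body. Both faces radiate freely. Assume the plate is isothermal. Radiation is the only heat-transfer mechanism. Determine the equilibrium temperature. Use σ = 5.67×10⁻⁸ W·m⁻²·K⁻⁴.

T ≈ 425 K

At equilibrium, absorbed power = emitted power.
Absorbing cross-section = A = 782.0 m²; emitting surface = 2A = 1564 m² (ratio 2).
S·A_cross = εσ·A_surf·T⁴  ⇒  T⁴ = S/(2σ).
T⁴ = 1.00·3700/(2·5.67×10⁻⁸) = 3.263×10¹⁰ K⁴.
T = (3.263×10¹⁰)^(1/4).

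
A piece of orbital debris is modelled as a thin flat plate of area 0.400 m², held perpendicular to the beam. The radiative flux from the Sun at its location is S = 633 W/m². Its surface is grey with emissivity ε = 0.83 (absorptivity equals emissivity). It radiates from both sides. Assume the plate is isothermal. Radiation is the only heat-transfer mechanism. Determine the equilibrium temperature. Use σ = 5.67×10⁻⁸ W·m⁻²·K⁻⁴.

T ≈ 273 K

At equilibrium, absorbed power = emitted power.
Absorbing cross-section = A = 0.4000 m²; emitting surface = 2A = 0.8000 m² (ratio 2).
εS·A_cross = εσ·A_surf·T⁴  ⇒  T⁴ = S/(2σ)   (ε cancels).
T⁴ = 633/(2·5.67×10⁻⁸) = 5.582×10⁹ K⁴.
T = (5.582×10⁹)^(1/4).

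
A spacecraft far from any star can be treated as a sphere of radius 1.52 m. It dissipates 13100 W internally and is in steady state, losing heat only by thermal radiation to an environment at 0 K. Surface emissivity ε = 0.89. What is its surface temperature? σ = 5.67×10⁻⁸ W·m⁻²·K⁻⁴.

Steady state: internal power = radiated power, P = εσA T⁴.
Radiating area A = 4πr² = 29.03 m².
T⁴ = P/(εσA) = 13100/(0.89·5.67×10⁻⁸·29.03) = 8.941×10⁹ K⁴.
T = (8.941×10⁹)^(1/4).

T ≈ 308 K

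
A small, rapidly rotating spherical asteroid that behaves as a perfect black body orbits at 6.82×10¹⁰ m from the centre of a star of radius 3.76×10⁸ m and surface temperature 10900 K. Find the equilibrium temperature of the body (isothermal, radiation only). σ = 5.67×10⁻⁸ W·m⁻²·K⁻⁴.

The star's surface emits σT_*⁴; at distance d the flux is S = σT_*⁴(R_*/d)².
S = 5.67×10⁻⁸·(10900)⁴·(3.76×10⁸/6.82×10¹⁰)² = 24330 W/m².
For an isothermal sphere T⁴ = (1−a)S/(4σ) = 1.073×10¹¹ K⁴.

T ≈ 572 K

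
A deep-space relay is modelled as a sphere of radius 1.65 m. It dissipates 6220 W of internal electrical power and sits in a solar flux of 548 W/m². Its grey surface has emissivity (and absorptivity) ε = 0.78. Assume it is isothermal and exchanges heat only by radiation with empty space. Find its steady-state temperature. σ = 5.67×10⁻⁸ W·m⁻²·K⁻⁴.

T ≈ 284 K

At steady state, absorbed solar power + internal power = radiated power.
Absorbed: α·S·A_cross = 0.78·548·8.553 = 3656 W (cross-section πr²).
Total input = 3656 + 6220 = 9876 W.
Radiated: εσ·A_surf·T⁴ with A_surf = 4πr² = 34.21 m².
T⁴ = 9876/(0.78·5.67×10⁻⁸·34.21) = 6.527×10⁹ K⁴.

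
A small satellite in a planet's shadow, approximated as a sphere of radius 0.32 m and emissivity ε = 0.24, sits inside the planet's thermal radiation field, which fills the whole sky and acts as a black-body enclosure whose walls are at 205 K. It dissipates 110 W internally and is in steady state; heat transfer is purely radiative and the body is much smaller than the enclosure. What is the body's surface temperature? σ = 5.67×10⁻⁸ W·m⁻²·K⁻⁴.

For a small grey body in a large enclosure, net radiated power = εσA(T⁴ − T_w⁴).
Steady state: P = εσA(T⁴ − T_w⁴) with A = 4πr² = 1.287 m².
T⁴ = P/(εσA) + T_w⁴ = 110/(0.24·5.67×10⁻⁸·1.287) + (205)⁴
    = 6.282×10⁹ + 1.766×10⁹ = 8.048×10⁹ K⁴.

T ≈ 300 K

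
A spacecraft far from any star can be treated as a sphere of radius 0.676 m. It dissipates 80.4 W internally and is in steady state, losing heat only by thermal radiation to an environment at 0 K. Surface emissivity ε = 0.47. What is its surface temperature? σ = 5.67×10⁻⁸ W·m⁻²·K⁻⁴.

T ≈ 151 K

Steady state: internal power = radiated power, P = εσA T⁴.
Radiating area A = 4πr² = 5.743 m².
T⁴ = P/(εσA) = 80.4/(0.47·5.67×10⁻⁸·5.743) = 5.254×10⁸ K⁴.
T = (5.254×10⁸)^(1/4).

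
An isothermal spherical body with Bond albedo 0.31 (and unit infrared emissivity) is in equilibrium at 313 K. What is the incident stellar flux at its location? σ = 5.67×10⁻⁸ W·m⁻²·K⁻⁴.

S ≈ 3150 W/m²

(1−a)S·πr² = σ·4πr²·T⁴ ⇒ S = 4σT⁴/(1−a).
S = 4·5.67×10⁻⁸·9.598×10⁹/0.690.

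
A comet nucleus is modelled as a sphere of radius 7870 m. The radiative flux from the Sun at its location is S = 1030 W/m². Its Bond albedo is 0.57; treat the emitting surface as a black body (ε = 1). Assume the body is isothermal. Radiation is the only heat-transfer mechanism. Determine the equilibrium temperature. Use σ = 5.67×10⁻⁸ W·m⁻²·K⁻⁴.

T ≈ 210 K

At equilibrium, absorbed power = emitted power.
Absorbing cross-section = πr² = 1.946×10⁸ m²; emitting surface = 4πr² = 7.783×10⁸ m² (ratio 4).
(1−a)S·A_cross = εσ·A_surf·T⁴  ⇒  T⁴ = (1−a)S/(4σ).
T⁴ = 0.430·1030/(4·5.67×10⁻⁸) = 1.953×10⁹ K⁴.
T = (1.953×10⁹)^(1/4).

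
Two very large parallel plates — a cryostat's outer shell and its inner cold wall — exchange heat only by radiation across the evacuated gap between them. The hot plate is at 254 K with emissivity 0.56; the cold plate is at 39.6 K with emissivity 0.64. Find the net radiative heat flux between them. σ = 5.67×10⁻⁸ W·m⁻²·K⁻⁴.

For two infinite grey parallel plates, q = σ(T₁⁴ − T₂⁴)/(1/ε₁ + 1/ε₂ − 1).
T₁⁴ − T₂⁴ = 4.162×10⁹ − 2.459×10⁶ = 4.160×10⁹ K⁴.
1/ε₁ + 1/ε₂ − 1 = 1.786 + 1.562 − 1 = 2.348.
q = 5.67×10⁻⁸ × 4.160×10⁹ / 2.348.

q ≈ 100 W/m²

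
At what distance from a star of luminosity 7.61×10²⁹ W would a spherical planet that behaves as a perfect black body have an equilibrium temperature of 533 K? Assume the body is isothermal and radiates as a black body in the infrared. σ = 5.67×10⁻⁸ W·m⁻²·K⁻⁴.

d ≈ 1.82×10¹² m

For an isothermal black-emitting sphere, (1−a)S·πr² = σ·4πr²·T⁴ ⇒ S = 4σT⁴/(1−a).
S = 4·5.67×10⁻⁸·(533)⁴/1.00 = 18300 W/m².
Flux falls as S = L/(4πd²), so d = √(L/(4πS)) = √(7.61×10²⁹/(4π·18300)).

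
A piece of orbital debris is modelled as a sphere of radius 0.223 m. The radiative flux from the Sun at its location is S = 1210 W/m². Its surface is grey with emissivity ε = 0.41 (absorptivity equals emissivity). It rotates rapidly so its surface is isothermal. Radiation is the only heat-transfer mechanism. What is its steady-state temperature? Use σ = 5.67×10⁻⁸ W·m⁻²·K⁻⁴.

At equilibrium, absorbed power = emitted power.
Absorbing cross-section = πr² = 0.1562 m²; emitting surface = 4πr² = 0.6249 m² (ratio 4).
εS·A_cross = εσ·A_surf·T⁴  ⇒  T⁴ = S/(4σ)   (ε cancels).
T⁴ = 1210/(4·5.67×10⁻⁸) = 5.335×10⁹ K⁴.
T = (5.335×10⁹)^(1/4).

T ≈ 270 K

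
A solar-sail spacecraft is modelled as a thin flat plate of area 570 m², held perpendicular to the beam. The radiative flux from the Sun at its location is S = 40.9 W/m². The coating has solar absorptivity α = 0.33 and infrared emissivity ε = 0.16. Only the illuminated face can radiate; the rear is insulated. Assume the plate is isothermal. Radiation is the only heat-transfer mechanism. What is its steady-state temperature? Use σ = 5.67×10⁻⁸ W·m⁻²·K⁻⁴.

At equilibrium, absorbed power = emitted power.
Absorbing cross-section = A = 570.0 m²; emitting surface = A = 570.0 m² (ratio 1).
αS·A_cross = εσ·A_surf·T⁴  ⇒  T⁴ = αS/(ε·1σ).
T⁴ = 0.330·40.9/(0.16·1·5.67×10⁻⁸) = 1.488×10⁹ K⁴.
T = (1.488×10⁹)^(1/4).

T ≈ 196 K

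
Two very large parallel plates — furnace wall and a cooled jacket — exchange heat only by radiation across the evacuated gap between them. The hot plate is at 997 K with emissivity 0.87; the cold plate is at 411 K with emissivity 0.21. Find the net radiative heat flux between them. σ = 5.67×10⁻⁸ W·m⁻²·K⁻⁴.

q ≈ 11100 W/m²

For two infinite grey parallel plates, q = σ(T₁⁴ − T₂⁴)/(1/ε₁ + 1/ε₂ − 1).
T₁⁴ − T₂⁴ = 9.881×10¹¹ − 2.853×10¹⁰ = 9.595×10¹¹ K⁴.
1/ε₁ + 1/ε₂ − 1 = 1.149 + 4.762 − 1 = 4.911.
q = 5.67×10⁻⁸ × 9.595×10¹¹ / 4.911.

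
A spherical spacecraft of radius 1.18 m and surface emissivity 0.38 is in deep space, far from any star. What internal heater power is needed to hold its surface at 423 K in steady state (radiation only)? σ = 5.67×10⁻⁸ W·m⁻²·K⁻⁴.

P = εσ·4πr²·T⁴.
4πr² = 17.50 m²; T⁴ = 3.202×10¹⁰ K⁴.
P = 0.38·5.67×10⁻⁸·17.50·3.202×10¹⁰.

P ≈ 12100 W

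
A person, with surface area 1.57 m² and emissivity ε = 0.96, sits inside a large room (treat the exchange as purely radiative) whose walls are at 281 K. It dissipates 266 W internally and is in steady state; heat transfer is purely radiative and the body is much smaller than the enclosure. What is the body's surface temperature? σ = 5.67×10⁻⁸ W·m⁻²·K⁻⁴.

For a small grey body in a large enclosure, net radiated power = εσA(T⁴ − T_w⁴).
Steady state: P = εσA(T⁴ − T_w⁴) with A = 1.57 m².
T⁴ = P/(εσA) + T_w⁴ = 266/(0.96·5.67×10⁻⁸·1.570) + (281)⁴
    = 3.113×10⁹ + 6.235×10⁹ = 9.347×10⁹ K⁴.

T ≈ 311 K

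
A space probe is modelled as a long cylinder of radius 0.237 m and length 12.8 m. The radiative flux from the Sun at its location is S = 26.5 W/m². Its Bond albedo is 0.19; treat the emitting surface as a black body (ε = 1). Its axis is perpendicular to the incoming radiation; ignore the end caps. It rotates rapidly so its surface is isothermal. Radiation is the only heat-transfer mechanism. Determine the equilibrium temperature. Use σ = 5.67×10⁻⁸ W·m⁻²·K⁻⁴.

At equilibrium, absorbed power = emitted power.
Absorbing cross-section = 2rL = 6.067 m²; emitting surface = 2πrL = 19.06 m² (ratio π).
(1−a)S·A_cross = εσ·A_surf·T⁴  ⇒  T⁴ = (1−a)S/(πσ).
T⁴ = 0.810·26.5/(π·5.67×10⁻⁸) = 1.205×10⁸ K⁴.
T = (1.205×10⁸)^(1/4).

T ≈ 105 K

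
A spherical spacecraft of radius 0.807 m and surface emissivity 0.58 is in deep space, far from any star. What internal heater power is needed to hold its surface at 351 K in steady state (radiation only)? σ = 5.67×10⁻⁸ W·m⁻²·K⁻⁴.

P ≈ 4090 W

P = εσ·4πr²·T⁴.
4πr² = 8.184 m²; T⁴ = 1.518×10¹⁰ K⁴.
P = 0.58·5.67×10⁻⁸·8.184·1.518×10¹⁰.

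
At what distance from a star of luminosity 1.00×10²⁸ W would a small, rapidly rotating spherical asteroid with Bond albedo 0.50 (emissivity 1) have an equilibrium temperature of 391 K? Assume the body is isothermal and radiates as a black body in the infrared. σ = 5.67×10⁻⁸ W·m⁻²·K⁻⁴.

d ≈ 2.74×10¹¹ m

For an isothermal black-emitting sphere, (1−a)S·πr² = σ·4πr²·T⁴ ⇒ S = 4σT⁴/(1−a).
S = 4·5.67×10⁻⁸·(391)⁴/0.500 = 10600 W/m².
Flux falls as S = L/(4πd²), so d = √(L/(4πS)) = √(1.00×10²⁸/(4π·10600)).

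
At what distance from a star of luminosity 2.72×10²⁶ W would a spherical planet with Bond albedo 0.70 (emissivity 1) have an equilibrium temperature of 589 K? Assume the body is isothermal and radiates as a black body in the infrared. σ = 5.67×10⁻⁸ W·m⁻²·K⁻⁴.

d ≈ 1.54×10¹⁰ m

For an isothermal black-emitting sphere, (1−a)S·πr² = σ·4πr²·T⁴ ⇒ S = 4σT⁴/(1−a).
S = 4·5.67×10⁻⁸·(589)⁴/0.300 = 90990 W/m².
Flux falls as S = L/(4πd²), so d = √(L/(4πS)) = √(2.72×10²⁶/(4π·90990)).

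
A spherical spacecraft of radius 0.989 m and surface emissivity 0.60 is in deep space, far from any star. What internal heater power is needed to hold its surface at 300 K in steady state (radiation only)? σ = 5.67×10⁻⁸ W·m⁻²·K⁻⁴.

P ≈ 3390 W

P = εσ·4πr²·T⁴.
4πr² = 12.29 m²; T⁴ = 8.100×10⁹ K⁴.
P = 0.60·5.67×10⁻⁸·12.29·8.100×10⁹.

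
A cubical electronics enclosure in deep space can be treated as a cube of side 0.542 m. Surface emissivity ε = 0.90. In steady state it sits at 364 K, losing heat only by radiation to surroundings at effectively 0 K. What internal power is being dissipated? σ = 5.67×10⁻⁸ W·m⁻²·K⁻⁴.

Steady state: P = εσA T⁴.
A = 6L² = 1.763 m²; T⁴ = (364)⁴ = 1.756×10¹⁰ K⁴.
P = 0.90 × 5.67×10⁻⁸ × 1.763 × 1.756×10¹⁰.

P ≈ 1580 W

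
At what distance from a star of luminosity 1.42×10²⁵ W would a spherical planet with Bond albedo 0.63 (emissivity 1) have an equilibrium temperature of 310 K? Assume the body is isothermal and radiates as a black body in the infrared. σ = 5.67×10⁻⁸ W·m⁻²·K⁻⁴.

d ≈ 1.41×10¹⁰ m

For an isothermal black-emitting sphere, (1−a)S·πr² = σ·4πr²·T⁴ ⇒ S = 4σT⁴/(1−a).
S = 4·5.67×10⁻⁸·(310)⁴/0.370 = 5661 W/m².
Flux falls as S = L/(4πd²), so d = √(L/(4πS)) = √(1.42×10²⁵/(4π·5661)).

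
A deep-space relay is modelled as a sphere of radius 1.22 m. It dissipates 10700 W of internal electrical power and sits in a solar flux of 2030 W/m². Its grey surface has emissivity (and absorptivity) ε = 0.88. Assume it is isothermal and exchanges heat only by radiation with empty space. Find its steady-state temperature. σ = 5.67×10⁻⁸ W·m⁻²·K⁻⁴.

T ≈ 378 K

At steady state, absorbed solar power + internal power = radiated power.
Absorbed: α·S·A_cross = 0.88·2030·4.676 = 8353 W (cross-section πr²).
Total input = 8353 + 10700 = 19050 W.
Radiated: εσ·A_surf·T⁴ with A_surf = 4πr² = 18.70 m².
T⁴ = 19050/(0.88·5.67×10⁻⁸·18.70) = 2.042×10¹⁰ K⁴.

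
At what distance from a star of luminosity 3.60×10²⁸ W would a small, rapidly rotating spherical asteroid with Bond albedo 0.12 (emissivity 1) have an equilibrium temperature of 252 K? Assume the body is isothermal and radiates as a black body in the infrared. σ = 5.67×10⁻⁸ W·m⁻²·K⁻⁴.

For an isothermal black-emitting sphere, (1−a)S·πr² = σ·4πr²·T⁴ ⇒ S = 4σT⁴/(1−a).
S = 4·5.67×10⁻⁸·(252)⁴/0.880 = 1039 W/m².
Flux falls as S = L/(4πd²), so d = √(L/(4πS)) = √(3.60×10²⁸/(4π·1039)).

d ≈ 1.66×10¹² m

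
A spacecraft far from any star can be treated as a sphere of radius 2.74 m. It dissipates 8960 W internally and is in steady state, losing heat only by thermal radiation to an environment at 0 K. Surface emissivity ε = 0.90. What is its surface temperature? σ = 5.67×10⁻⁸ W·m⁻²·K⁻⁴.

T ≈ 208 K

Steady state: internal power = radiated power, P = εσA T⁴.
Radiating area A = 4πr² = 94.34 m².
T⁴ = P/(εσA) = 8960/(0.90·5.67×10⁻⁸·94.34) = 1.861×10⁹ K⁴.
T = (1.861×10⁹)^(1/4).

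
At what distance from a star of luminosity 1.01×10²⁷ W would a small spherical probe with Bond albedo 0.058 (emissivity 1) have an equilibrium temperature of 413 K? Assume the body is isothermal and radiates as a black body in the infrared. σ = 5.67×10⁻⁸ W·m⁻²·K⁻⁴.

For an isothermal black-emitting sphere, (1−a)S·πr² = σ·4πr²·T⁴ ⇒ S = 4σT⁴/(1−a).
S = 4·5.67×10⁻⁸·(413)⁴/0.942 = 7005 W/m².
Flux falls as S = L/(4πd²), so d = √(L/(4πS)) = √(1.01×10²⁷/(4π·7005)).

d ≈ 1.07×10¹¹ m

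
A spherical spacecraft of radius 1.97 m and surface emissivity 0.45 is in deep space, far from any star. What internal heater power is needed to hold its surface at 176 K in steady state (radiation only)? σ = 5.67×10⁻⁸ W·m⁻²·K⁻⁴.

P = εσ·4πr²·T⁴.
4πr² = 48.77 m²; T⁴ = 9.595×10⁸ K⁴.
P = 0.45·5.67×10⁻⁸·48.77·9.595×10⁸.

P ≈ 1190 W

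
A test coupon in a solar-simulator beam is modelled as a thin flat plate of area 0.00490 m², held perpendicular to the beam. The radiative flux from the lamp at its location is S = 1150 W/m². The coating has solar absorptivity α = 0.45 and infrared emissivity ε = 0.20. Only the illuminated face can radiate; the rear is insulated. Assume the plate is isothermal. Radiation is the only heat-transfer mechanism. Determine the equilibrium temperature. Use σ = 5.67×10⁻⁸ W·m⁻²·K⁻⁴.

At equilibrium, absorbed power = emitted power.
Absorbing cross-section = A = 0.004900 m²; emitting surface = A = 0.004900 m² (ratio 1).
αS·A_cross = εσ·A_surf·T⁴  ⇒  T⁴ = αS/(ε·1σ).
T⁴ = 0.450·1150/(0.20·1·5.67×10⁻⁸) = 4.563×10¹⁰ K⁴.
T = (4.563×10¹⁰)^(1/4).

T ≈ 462 K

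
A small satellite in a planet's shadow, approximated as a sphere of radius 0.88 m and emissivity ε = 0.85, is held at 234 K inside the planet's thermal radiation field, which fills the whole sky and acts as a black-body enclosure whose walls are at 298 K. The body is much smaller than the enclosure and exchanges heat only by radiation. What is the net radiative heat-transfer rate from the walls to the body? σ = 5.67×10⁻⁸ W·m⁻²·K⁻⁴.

For a small grey body in a large enclosure: P_net = εσA(T_body⁴ − T_wall⁴).
A = 4πr² = 9.731 m²; T_body⁴ − T_wall⁴ = 2.998×10⁹ − 7.886×10⁹ = -4.888×10⁹ K⁴.
|P_net| = 0.85·5.67×10⁻⁸·9.731·4.888×10⁹.

P_net ≈ 2290 W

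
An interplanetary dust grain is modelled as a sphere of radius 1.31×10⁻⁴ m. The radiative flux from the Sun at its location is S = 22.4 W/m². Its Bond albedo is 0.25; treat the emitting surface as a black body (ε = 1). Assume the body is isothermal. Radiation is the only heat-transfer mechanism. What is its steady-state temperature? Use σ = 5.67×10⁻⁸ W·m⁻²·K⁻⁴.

At equilibrium, absorbed power = emitted power.
Absorbing cross-section = πr² = 5.391×10⁻⁸ m²; emitting surface = 4πr² = 2.157×10⁻⁷ m² (ratio 4).
(1−a)S·A_cross = εσ·A_surf·T⁴  ⇒  T⁴ = (1−a)S/(4σ).
T⁴ = 0.750·22.4/(4·5.67×10⁻⁸) = 7.407×10⁷ K⁴.
T = (7.407×10⁷)^(1/4).

T ≈ 92.8 K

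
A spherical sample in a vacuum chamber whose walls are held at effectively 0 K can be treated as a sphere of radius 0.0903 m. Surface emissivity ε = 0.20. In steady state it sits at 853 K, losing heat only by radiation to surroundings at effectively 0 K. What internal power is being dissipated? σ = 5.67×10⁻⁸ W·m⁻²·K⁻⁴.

Steady state: P = εσA T⁴.
A = 4πr² = 0.1025 m²; T⁴ = (853)⁴ = 5.294×10¹¹ K⁴.
P = 0.20 × 5.67×10⁻⁸ × 0.1025 × 5.294×10¹¹.

P ≈ 615 W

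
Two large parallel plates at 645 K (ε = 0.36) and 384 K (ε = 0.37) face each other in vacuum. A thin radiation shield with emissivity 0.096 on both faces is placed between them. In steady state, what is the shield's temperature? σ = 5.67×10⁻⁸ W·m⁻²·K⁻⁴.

T_s ≈ 558 K

In steady state the net flux on the hot side equals that on the cold side.
σ(T₁⁴−T_s⁴)/D₁ = σ(T_s⁴−T₂⁴)/D₂, with D₁ = 1/ε₁+1/ε_s−1 = 12.19, D₂ = 1/ε_s+1/ε₂−1 = 12.12.
Solve for T_s⁴: T_s⁴ = (D₂·T₁⁴ + D₁·T₂⁴)/(D₁+D₂) = 9.718×10¹⁰ K⁴.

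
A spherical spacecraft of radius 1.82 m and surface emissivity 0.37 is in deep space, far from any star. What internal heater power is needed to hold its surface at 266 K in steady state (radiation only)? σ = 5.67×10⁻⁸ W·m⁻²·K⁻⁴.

P ≈ 4370 W

P = εσ·4πr²·T⁴.
4πr² = 41.62 m²; T⁴ = 5.006×10⁹ K⁴.
P = 0.37·5.67×10⁻⁸·41.62·5.006×10⁹.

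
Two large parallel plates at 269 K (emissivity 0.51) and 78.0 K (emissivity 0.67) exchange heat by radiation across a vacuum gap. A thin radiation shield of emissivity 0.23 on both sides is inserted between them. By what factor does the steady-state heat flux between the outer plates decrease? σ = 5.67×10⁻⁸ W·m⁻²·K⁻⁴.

factor ≈ 4.14

Without shield: q₀ = σΔ(T⁴)/(1/ε₁+1/ε₂−1) with denominator 2.453.
With shield the two gaps are in series; the resistances add: (1/ε₁+1/ε_s−1)+(1/ε_s+1/ε₂−1) = 5.309+4.840 = 10.15.
Heat-flux ratio q₀/q = 10.15/2.453.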